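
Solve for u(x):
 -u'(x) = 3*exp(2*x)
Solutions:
 u(x) = C1 - 3*exp(2*x)/2


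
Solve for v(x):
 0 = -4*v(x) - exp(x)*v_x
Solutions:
 v(x) = C1*exp(4*exp(-x))


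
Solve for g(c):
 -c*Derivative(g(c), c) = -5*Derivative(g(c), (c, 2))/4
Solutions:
 g(c) = C1 + C2*erfi(sqrt(10)*c/5)


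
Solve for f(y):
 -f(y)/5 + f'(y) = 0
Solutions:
 f(y) = C1*exp(y/5)


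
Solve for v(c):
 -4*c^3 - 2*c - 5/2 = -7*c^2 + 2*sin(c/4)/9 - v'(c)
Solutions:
 v(c) = C1 + c^4 - 7*c^3/3 + c^2 + 5*c/2 - 8*cos(c/4)/9


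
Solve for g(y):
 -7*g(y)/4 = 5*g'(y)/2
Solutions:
 g(y) = C1*exp(-7*y/10)


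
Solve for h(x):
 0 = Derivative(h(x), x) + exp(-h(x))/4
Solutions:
 h(x) = log(C1 - x/4)


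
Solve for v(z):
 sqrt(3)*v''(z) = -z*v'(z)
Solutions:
 v(z) = C1 + C2*erf(sqrt(2)*3^(3/4)*z/6)


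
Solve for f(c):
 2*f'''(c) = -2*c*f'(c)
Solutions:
 f(c) = C1 + Integral(C2*airyai(-c) + C3*airybi(-c), c)


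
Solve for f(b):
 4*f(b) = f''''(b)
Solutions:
 f(b) = C1*exp(-sqrt(2)*b) + C2*exp(sqrt(2)*b) + C3*sin(sqrt(2)*b) + C4*cos(sqrt(2)*b)


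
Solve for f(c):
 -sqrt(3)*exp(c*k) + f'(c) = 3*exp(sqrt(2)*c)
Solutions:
 f(c) = C1 + 3*sqrt(2)*exp(sqrt(2)*c)/2 + sqrt(3)*exp(c*k)/k


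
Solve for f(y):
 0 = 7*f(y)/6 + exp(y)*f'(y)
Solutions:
 f(y) = C1*exp(7*exp(-y)/6)


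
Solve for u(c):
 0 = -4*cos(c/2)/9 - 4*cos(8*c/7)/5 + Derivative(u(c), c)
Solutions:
 u(c) = C1 + 8*sin(c/2)/9 + 7*sin(8*c/7)/10


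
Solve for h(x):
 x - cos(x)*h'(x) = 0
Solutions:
 h(x) = C1 + Integral(x/cos(x), x)


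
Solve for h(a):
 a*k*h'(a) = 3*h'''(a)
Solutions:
 h(a) = C1 + Integral(C2*airyai(3^(2/3)*a*k^(1/3)/3) + C3*airybi(3^(2/3)*a*k^(1/3)/3), a)


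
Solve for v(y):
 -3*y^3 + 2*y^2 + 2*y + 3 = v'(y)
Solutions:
 v(y) = C1 - 3*y^4/4 + 2*y^3/3 + y^2 + 3*y


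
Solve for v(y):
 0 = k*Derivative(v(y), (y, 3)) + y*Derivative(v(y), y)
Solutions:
 v(y) = C1 + Integral(C2*airyai(y*(-1/k)^(1/3)) + C3*airybi(y*(-1/k)^(1/3)), y)


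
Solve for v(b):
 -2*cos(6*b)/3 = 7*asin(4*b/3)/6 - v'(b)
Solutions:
 v(b) = C1 + 7*b*asin(4*b/3)/6 + 7*sqrt(9 - 16*b^2)/24 + sin(6*b)/9


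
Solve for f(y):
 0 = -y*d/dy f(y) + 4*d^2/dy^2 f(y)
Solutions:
 f(y) = C1 + C2*erfi(sqrt(2)*y/4)


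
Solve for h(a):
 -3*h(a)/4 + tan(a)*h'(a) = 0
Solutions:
 h(a) = C1*sin(a)^(3/4)


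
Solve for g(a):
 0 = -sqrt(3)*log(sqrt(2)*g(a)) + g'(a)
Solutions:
 -2*sqrt(3)*Integral(1/(2*log(_y) + log(2)), (_y, g(a)))/3 = C1 - a


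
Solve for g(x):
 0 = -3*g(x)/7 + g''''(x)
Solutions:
 g(x) = C1*exp(-3^(1/4)*7^(3/4)*x/7) + C2*exp(3^(1/4)*7^(3/4)*x/7) + C3*sin(3^(1/4)*7^(3/4)*x/7) + C4*cos(3^(1/4)*7^(3/4)*x/7)


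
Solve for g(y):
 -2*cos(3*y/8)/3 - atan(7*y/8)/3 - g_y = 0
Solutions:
 g(y) = C1 - y*atan(7*y/8)/3 + 4*log(49*y^2 + 64)/21 - 16*sin(3*y/8)/9


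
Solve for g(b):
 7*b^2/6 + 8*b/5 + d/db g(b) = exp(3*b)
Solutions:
 g(b) = C1 - 7*b^3/18 - 4*b^2/5 + exp(3*b)/3


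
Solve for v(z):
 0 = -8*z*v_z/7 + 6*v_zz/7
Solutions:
 v(z) = C1 + C2*erfi(sqrt(6)*z/3)


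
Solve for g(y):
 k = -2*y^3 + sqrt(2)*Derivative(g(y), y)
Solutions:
 g(y) = C1 + sqrt(2)*k*y/2 + sqrt(2)*y^4/4


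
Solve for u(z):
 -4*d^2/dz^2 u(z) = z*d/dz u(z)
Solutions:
 u(z) = C1 + C2*erf(sqrt(2)*z/4)


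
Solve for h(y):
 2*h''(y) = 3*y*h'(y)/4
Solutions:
 h(y) = C1 + C2*erfi(sqrt(3)*y/4)


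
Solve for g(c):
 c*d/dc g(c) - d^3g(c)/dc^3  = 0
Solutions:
 g(c) = C1 + Integral(C2*airyai(c) + C3*airybi(c), c)


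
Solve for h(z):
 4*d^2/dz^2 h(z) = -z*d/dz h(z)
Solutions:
 h(z) = C1 + C2*erf(sqrt(2)*z/4)


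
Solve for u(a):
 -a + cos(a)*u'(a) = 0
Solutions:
 u(a) = C1 + Integral(a/cos(a), a)


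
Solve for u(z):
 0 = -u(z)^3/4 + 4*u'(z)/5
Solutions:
 u(z) = -2*sqrt(2)*sqrt(-1/(C1 + 5*z))
 u(z) = 2*sqrt(2)*sqrt(-1/(C1 + 5*z))


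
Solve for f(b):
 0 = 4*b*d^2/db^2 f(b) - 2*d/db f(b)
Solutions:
 f(b) = C1 + C2*b^(3/2)


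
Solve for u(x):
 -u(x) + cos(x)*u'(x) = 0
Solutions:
 u(x) = C1*sqrt(sin(x) + 1)/sqrt(sin(x) - 1)


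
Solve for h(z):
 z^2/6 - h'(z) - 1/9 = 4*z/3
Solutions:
 h(z) = C1 + z^3/18 - 2*z^2/3 - z/9


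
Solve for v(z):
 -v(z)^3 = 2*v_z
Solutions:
 v(z) = -sqrt(-1/(C1 - z))
 v(z) = sqrt(-1/(C1 - z))


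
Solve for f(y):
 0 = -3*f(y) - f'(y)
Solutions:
 f(y) = C1*exp(-3*y)


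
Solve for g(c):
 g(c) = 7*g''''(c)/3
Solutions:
 g(c) = C1*exp(-3^(1/4)*7^(3/4)*c/7) + C2*exp(3^(1/4)*7^(3/4)*c/7) + C3*sin(3^(1/4)*7^(3/4)*c/7) + C4*cos(3^(1/4)*7^(3/4)*c/7)


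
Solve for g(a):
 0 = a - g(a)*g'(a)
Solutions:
 g(a) = -sqrt(C1 + a^2)
 g(a) = sqrt(C1 + a^2)


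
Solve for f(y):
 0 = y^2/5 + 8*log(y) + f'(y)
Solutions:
 f(y) = C1 - y^3/15 - 8*y*log(y) + 8*y


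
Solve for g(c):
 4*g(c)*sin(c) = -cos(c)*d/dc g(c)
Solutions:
 g(c) = C1*cos(c)^4


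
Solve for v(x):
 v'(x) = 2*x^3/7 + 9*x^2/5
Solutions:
 v(x) = C1 + x^4/14 + 3*x^3/5


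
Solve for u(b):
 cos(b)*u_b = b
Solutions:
 u(b) = C1 + Integral(b/cos(b), b)


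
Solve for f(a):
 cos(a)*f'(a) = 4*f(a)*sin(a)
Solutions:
 f(a) = C1/cos(a)^4


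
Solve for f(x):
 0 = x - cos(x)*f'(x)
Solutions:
 f(x) = C1 + Integral(x/cos(x), x)


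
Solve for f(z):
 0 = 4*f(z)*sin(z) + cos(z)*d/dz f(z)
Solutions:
 f(z) = C1*cos(z)^4


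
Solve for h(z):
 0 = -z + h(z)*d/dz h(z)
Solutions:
 h(z) = -sqrt(C1 + z^2)
 h(z) = sqrt(C1 + z^2)


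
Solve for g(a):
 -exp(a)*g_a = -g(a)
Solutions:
 g(a) = C1*exp(-exp(-a))


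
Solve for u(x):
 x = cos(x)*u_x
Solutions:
 u(x) = C1 + Integral(x/cos(x), x)


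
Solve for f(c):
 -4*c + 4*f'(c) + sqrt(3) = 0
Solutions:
 f(c) = C1 + c^2/2 - sqrt(3)*c/4


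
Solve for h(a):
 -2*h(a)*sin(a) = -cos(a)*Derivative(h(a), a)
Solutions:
 h(a) = C1/cos(a)^2


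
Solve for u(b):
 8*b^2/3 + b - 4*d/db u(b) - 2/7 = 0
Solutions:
 u(b) = C1 + 2*b^3/9 + b^2/8 - b/14


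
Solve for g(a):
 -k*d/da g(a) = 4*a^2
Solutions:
 g(a) = C1 - 4*a^3/(3*k)


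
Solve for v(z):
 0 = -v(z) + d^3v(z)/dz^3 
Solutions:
 v(z) = C3*exp(z) + (C1*sin(sqrt(3)*z/2) + C2*cos(sqrt(3)*z/2))*exp(-z/2)


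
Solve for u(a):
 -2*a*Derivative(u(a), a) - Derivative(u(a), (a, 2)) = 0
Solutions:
 u(a) = C1 + C2*erf(a)


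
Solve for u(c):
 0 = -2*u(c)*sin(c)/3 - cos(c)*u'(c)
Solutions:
 u(c) = C1*cos(c)^(2/3)


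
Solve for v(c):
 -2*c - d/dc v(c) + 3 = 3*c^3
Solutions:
 v(c) = C1 - 3*c^4/4 - c^2 + 3*c


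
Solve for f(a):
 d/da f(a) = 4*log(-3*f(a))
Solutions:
 -Integral(1/(log(-_y) + log(3)), (_y, f(a)))/4 = C1 - a


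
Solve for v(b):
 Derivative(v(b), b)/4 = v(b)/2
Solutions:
 v(b) = C1*exp(2*b)


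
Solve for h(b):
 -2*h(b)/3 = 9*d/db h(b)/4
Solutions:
 h(b) = C1*exp(-8*b/27)


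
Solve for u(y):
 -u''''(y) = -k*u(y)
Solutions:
 u(y) = C1*exp(-k^(1/4)*y) + C2*exp(k^(1/4)*y) + C3*exp(-I*k^(1/4)*y) + C4*exp(I*k^(1/4)*y)


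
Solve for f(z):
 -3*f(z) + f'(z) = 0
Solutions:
 f(z) = C1*exp(3*z)


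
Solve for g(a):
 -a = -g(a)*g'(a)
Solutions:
 g(a) = -sqrt(C1 + a^2)
 g(a) = sqrt(C1 + a^2)


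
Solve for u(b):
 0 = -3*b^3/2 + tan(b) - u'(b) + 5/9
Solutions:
 u(b) = C1 - 3*b^4/8 + 5*b/9 - log(cos(b))


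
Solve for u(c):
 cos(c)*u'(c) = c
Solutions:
 u(c) = C1 + Integral(c/cos(c), c)


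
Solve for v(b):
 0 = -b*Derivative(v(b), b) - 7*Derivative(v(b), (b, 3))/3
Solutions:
 v(b) = C1 + Integral(C2*airyai(-3^(1/3)*7^(2/3)*b/7) + C3*airybi(-3^(1/3)*7^(2/3)*b/7), b)


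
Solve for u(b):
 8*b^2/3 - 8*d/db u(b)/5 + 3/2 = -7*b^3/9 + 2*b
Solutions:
 u(b) = C1 + 35*b^4/288 + 5*b^3/9 - 5*b^2/8 + 15*b/16


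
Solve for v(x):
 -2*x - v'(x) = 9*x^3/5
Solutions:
 v(x) = C1 - 9*x^4/20 - x^2


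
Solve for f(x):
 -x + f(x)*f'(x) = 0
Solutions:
 f(x) = -sqrt(C1 + x^2)
 f(x) = sqrt(C1 + x^2)


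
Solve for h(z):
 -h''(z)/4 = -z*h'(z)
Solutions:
 h(z) = C1 + C2*erfi(sqrt(2)*z)


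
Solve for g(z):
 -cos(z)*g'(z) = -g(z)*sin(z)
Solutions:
 g(z) = C1/cos(z)


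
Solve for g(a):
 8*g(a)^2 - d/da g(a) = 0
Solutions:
 g(a) = -1/(C1 + 8*a)


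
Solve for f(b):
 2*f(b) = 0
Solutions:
 f(b) = 0


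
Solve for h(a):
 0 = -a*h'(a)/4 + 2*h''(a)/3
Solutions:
 h(a) = C1 + C2*erfi(sqrt(3)*a/4)


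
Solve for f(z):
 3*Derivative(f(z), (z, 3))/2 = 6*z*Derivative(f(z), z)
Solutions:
 f(z) = C1 + Integral(C2*airyai(2^(2/3)*z) + C3*airybi(2^(2/3)*z), z)


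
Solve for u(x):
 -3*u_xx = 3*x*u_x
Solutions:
 u(x) = C1 + C2*erf(sqrt(2)*x/2)


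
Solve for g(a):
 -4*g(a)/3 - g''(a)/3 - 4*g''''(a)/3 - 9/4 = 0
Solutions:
 g(a) = (C1*sin(a*cos(atan(3*sqrt(7))/2)) + C2*cos(a*cos(atan(3*sqrt(7))/2)))*exp(-a*sin(atan(3*sqrt(7))/2)) + (C3*sin(a*cos(atan(3*sqrt(7))/2)) + C4*cos(a*cos(atan(3*sqrt(7))/2)))*exp(a*sin(atan(3*sqrt(7))/2)) - 27/16


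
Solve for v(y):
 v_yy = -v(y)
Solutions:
 v(y) = C1*sin(y) + C2*cos(y)


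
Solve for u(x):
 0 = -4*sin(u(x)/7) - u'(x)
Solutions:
 4*x + 7*log(cos(u(x)/7) - 1)/2 - 7*log(cos(u(x)/7) + 1)/2 = C1


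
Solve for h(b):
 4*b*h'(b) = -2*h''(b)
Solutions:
 h(b) = C1 + C2*erf(b)


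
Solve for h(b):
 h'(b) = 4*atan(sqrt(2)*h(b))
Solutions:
 Integral(1/atan(sqrt(2)*_y), (_y, h(b))) = C1 + 4*b


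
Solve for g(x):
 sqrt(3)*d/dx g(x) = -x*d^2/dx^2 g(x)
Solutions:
 g(x) = C1 + C2*x^(1 - sqrt(3))


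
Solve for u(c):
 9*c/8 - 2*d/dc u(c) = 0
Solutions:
 u(c) = C1 + 9*c^2/32


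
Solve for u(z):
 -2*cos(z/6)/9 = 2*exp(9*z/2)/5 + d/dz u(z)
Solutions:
 u(z) = C1 - 4*exp(9*z/2)/45 - 4*sin(z/6)/3


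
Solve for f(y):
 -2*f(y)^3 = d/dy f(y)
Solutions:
 f(y) = -sqrt(2)*sqrt(-1/(C1 - 2*y))/2
 f(y) = sqrt(2)*sqrt(-1/(C1 - 2*y))/2


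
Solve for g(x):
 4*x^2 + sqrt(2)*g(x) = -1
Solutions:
 g(x) = sqrt(2)*(-4*x^2 - 1)/2


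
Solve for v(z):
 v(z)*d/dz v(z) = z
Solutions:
 v(z) = -sqrt(C1 + z^2)
 v(z) = sqrt(C1 + z^2)


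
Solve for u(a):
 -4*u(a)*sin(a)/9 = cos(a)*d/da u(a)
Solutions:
 u(a) = C1*cos(a)^(4/9)


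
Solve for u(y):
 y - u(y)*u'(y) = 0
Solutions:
 u(y) = -sqrt(C1 + y^2)
 u(y) = sqrt(C1 + y^2)


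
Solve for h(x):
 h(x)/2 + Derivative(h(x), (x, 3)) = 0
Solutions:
 h(x) = C3*exp(-2^(2/3)*x/2) + (C1*sin(2^(2/3)*sqrt(3)*x/4) + C2*cos(2^(2/3)*sqrt(3)*x/4))*exp(2^(2/3)*x/4)


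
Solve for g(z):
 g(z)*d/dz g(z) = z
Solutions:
 g(z) = -sqrt(C1 + z^2)
 g(z) = sqrt(C1 + z^2)


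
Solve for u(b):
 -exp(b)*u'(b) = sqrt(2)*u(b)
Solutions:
 u(b) = C1*exp(sqrt(2)*exp(-b))


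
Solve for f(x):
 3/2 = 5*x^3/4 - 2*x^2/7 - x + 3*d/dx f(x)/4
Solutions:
 f(x) = C1 - 5*x^4/12 + 8*x^3/63 + 2*x^2/3 + 2*x


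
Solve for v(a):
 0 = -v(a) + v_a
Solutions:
 v(a) = C1*exp(a)


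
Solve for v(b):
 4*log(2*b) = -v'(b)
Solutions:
 v(b) = C1 - 4*b*log(b) - b*log(16) + 4*b


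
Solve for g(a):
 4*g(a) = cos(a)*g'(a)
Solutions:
 g(a) = C1*(sin(a)^2 + 2*sin(a) + 1)/(sin(a)^2 - 2*sin(a) + 1)


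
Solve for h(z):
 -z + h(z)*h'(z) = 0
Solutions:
 h(z) = -sqrt(C1 + z^2)
 h(z) = sqrt(C1 + z^2)


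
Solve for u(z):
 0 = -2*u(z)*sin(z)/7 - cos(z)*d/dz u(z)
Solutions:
 u(z) = C1*cos(z)^(2/7)


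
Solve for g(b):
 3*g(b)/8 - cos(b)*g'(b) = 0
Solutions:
 g(b) = C1*(sin(b) + 1)^(3/16)/(sin(b) - 1)^(3/16)


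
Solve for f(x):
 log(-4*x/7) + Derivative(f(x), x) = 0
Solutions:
 f(x) = C1 - x*log(-x) + x*(-2*log(2) + 1 + log(7))


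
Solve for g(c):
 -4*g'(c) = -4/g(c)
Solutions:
 g(c) = -sqrt(C1 + 2*c)
 g(c) = sqrt(C1 + 2*c)


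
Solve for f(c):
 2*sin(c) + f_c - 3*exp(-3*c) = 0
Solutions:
 f(c) = C1 + 2*cos(c) - exp(-3*c)


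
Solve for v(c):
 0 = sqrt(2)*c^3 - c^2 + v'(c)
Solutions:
 v(c) = C1 - sqrt(2)*c^4/4 + c^3/3


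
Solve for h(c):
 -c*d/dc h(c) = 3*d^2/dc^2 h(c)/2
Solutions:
 h(c) = C1 + C2*erf(sqrt(3)*c/3)


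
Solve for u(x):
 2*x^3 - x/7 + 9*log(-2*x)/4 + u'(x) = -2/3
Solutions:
 u(x) = C1 - x^4/2 + x^2/14 - 9*x*log(-x)/4 + x*(19 - 27*log(2))/12


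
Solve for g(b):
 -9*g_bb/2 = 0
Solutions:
 g(b) = C1 + C2*b


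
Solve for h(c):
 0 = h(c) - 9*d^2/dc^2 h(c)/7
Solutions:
 h(c) = C1*exp(-sqrt(7)*c/3) + C2*exp(sqrt(7)*c/3)


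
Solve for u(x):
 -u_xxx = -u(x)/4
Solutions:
 u(x) = C3*exp(2^(1/3)*x/2) + (C1*sin(2^(1/3)*sqrt(3)*x/4) + C2*cos(2^(1/3)*sqrt(3)*x/4))*exp(-2^(1/3)*x/4)


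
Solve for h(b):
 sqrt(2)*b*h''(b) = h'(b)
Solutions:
 h(b) = C1 + C2*b^(sqrt(2)/2 + 1)


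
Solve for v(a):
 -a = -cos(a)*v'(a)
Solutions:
 v(a) = C1 + Integral(a/cos(a), a)


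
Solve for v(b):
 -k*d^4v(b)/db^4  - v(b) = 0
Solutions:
 v(b) = C1*exp(-b*(-1/k)^(1/4)) + C2*exp(b*(-1/k)^(1/4)) + C3*exp(-I*b*(-1/k)^(1/4)) + C4*exp(I*b*(-1/k)^(1/4))


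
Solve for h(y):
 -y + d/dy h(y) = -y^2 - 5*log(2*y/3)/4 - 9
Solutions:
 h(y) = C1 - y^3/3 + y^2/2 - 5*y*log(y)/4 - 31*y/4 - 5*y*log(2)/4 + 5*y*log(3)/4


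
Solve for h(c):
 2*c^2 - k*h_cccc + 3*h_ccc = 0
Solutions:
 h(c) = C1 + C2*c + C3*c^2 + C4*exp(3*c/k) - c^5/90 - c^4*k/54 - 2*c^3*k^2/81


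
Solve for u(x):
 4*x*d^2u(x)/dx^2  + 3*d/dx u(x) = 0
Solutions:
 u(x) = C1 + C2*x^(1/4)


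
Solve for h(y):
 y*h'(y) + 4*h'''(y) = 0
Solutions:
 h(y) = C1 + Integral(C2*airyai(-2^(1/3)*y/2) + C3*airybi(-2^(1/3)*y/2), y)


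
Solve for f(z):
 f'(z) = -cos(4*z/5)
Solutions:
 f(z) = C1 - 5*sin(4*z/5)/4


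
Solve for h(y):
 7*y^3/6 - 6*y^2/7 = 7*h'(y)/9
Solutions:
 h(y) = C1 + 3*y^4/8 - 18*y^3/49


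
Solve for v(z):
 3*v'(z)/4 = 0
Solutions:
 v(z) = C1


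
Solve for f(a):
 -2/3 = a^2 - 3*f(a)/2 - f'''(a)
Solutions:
 f(a) = C3*exp(-2^(2/3)*3^(1/3)*a/2) + 2*a^2/3 + (C1*sin(2^(2/3)*3^(5/6)*a/4) + C2*cos(2^(2/3)*3^(5/6)*a/4))*exp(2^(2/3)*3^(1/3)*a/4) + 4/9


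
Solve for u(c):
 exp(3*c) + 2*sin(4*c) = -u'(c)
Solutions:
 u(c) = C1 - exp(3*c)/3 + cos(4*c)/2


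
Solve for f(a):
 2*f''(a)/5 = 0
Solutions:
 f(a) = C1 + C2*a


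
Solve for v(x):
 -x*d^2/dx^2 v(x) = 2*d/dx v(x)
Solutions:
 v(x) = C1 + C2/x


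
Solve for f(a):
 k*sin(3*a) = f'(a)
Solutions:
 f(a) = C1 - k*cos(3*a)/3


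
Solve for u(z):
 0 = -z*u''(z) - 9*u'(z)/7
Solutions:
 u(z) = C1 + C2/z^(2/7)


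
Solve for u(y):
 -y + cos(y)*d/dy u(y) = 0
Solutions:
 u(y) = C1 + Integral(y/cos(y), y)


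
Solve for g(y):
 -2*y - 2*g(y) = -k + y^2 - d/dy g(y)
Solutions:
 g(y) = C1*exp(2*y) + k/2 - y^2/2 - 3*y/2 - 3/4


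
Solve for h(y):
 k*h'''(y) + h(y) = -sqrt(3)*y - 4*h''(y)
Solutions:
 h(y) = C1*exp(-y*((sqrt(((27 + 128/k^2)^2 - 16384/k^4)/k^2)/2 + 27/(2*k) + 64/k^3)^(1/3) + 4/k + 16/(k^2*(sqrt(((27 + 128/k^2)^2 - 16384/k^4)/k^2)/2 + 27/(2*k) + 64/k^3)^(1/3)))/3) + C2*exp(y*((sqrt(((27 + 128/k^2)^2 - 16384/k^4)/k^2)/2 + 27/(2*k) + 64/k^3)^(1/3) - sqrt(3)*I*(sqrt(((27 + 128/k^2)^2 - 16384/k^4)/k^2)/2 + 27/(2*k) + 64/k^3)^(1/3) - 8/k - 64/(k^2*(-1 + sqrt(3)*I)*(sqrt(((27 + 128/k^2)^2 - 16384/k^4)/k^2)/2 + 27/(2*k) + 64/k^3)^(1/3)))/6) + C3*exp(y*((sqrt(((27 + 128/k^2)^2 - 16384/k^4)/k^2)/2 + 27/(2*k) + 64/k^3)^(1/3) + sqrt(3)*I*(sqrt(((27 + 128/k^2)^2 - 16384/k^4)/k^2)/2 + 27/(2*k) + 64/k^3)^(1/3) - 8/k + 64/(k^2*(1 + sqrt(3)*I)*(sqrt(((27 + 128/k^2)^2 - 16384/k^4)/k^2)/2 + 27/(2*k) + 64/k^3)^(1/3)))/6) - sqrt(3)*y


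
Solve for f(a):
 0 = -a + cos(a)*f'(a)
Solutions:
 f(a) = C1 + Integral(a/cos(a), a)


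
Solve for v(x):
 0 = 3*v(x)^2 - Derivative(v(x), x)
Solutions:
 v(x) = -1/(C1 + 3*x)


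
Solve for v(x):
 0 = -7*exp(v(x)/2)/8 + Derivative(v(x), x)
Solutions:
 v(x) = 2*log(-1/(C1 + 7*x)) + 8*log(2)


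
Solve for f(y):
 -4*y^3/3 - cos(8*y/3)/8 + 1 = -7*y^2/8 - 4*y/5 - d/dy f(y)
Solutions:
 f(y) = C1 + y^4/3 - 7*y^3/24 - 2*y^2/5 - y + 3*sin(8*y/3)/64


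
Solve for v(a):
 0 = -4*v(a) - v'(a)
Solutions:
 v(a) = C1*exp(-4*a)


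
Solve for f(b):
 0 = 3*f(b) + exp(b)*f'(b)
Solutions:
 f(b) = C1*exp(3*exp(-b))


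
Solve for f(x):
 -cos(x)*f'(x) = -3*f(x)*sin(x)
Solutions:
 f(x) = C1/cos(x)^3


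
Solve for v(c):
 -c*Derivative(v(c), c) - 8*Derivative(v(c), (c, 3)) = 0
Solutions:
 v(c) = C1 + Integral(C2*airyai(-c/2) + C3*airybi(-c/2), c)


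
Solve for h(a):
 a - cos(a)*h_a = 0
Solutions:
 h(a) = C1 + Integral(a/cos(a), a)


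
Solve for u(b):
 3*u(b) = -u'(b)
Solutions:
 u(b) = C1*exp(-3*b)


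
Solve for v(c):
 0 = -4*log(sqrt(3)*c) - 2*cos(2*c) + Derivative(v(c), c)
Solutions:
 v(c) = C1 + 4*c*log(c) - 4*c + 2*c*log(3) + sin(2*c)


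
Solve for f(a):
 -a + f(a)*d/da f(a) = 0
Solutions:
 f(a) = -sqrt(C1 + a^2)
 f(a) = sqrt(C1 + a^2)


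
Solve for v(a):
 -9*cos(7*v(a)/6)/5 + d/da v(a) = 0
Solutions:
 -9*a/5 - 3*log(sin(7*v(a)/6) - 1)/7 + 3*log(sin(7*v(a)/6) + 1)/7 = C1


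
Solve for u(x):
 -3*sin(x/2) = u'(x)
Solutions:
 u(x) = C1 + 6*cos(x/2)


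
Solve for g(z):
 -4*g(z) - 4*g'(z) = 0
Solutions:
 g(z) = C1*exp(-z)


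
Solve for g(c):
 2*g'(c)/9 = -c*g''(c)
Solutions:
 g(c) = C1 + C2*c^(7/9)


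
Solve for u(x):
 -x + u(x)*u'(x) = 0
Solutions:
 u(x) = -sqrt(C1 + x^2)
 u(x) = sqrt(C1 + x^2)


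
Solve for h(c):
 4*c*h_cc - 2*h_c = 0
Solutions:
 h(c) = C1 + C2*c^(3/2)


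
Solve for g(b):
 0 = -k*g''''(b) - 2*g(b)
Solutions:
 g(b) = C1*exp(-2^(1/4)*b*(-1/k)^(1/4)) + C2*exp(2^(1/4)*b*(-1/k)^(1/4)) + C3*exp(-2^(1/4)*I*b*(-1/k)^(1/4)) + C4*exp(2^(1/4)*I*b*(-1/k)^(1/4))


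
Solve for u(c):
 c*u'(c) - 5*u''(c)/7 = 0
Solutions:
 u(c) = C1 + C2*erfi(sqrt(70)*c/10)


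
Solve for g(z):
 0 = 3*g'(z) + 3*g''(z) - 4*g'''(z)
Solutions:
 g(z) = C1 + C2*exp(z*(3 - sqrt(57))/8) + C3*exp(z*(3 + sqrt(57))/8)


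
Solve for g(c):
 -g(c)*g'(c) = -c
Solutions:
 g(c) = -sqrt(C1 + c^2)
 g(c) = sqrt(C1 + c^2)


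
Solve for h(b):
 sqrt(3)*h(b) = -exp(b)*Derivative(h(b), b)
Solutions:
 h(b) = C1*exp(sqrt(3)*exp(-b))


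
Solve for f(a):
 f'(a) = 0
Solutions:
 f(a) = C1


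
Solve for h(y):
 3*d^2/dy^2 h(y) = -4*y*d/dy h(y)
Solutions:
 h(y) = C1 + C2*erf(sqrt(6)*y/3)


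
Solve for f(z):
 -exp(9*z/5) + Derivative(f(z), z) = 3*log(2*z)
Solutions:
 f(z) = C1 + 3*z*log(z) + 3*z*(-1 + log(2)) + 5*exp(9*z/5)/9


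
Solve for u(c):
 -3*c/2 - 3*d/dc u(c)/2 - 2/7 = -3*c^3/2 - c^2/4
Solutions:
 u(c) = C1 + c^4/4 + c^3/18 - c^2/2 - 4*c/21


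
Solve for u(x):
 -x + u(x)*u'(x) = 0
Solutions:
 u(x) = -sqrt(C1 + x^2)
 u(x) = sqrt(C1 + x^2)


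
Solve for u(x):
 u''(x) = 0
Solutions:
 u(x) = C1 + C2*x


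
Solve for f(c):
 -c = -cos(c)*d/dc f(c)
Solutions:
 f(c) = C1 + Integral(c/cos(c), c)


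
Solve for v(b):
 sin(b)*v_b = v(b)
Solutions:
 v(b) = C1*sqrt(cos(b) - 1)/sqrt(cos(b) + 1)


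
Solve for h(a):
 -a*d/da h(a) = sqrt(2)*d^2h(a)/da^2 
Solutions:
 h(a) = C1 + C2*erf(2^(1/4)*a/2)


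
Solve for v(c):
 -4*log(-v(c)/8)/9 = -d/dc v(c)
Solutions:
 -9*Integral(1/(log(-_y) - 3*log(2)), (_y, v(c)))/4 = C1 - c


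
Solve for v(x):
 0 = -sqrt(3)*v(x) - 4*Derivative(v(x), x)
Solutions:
 v(x) = C1*exp(-sqrt(3)*x/4)


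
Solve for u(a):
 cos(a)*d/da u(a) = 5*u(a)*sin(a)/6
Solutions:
 u(a) = C1/cos(a)^(5/6)


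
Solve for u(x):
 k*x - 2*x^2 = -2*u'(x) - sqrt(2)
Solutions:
 u(x) = C1 - k*x^2/4 + x^3/3 - sqrt(2)*x/2


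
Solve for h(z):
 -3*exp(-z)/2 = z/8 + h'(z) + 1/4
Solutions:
 h(z) = C1 - z^2/16 - z/4 + 3*exp(-z)/2


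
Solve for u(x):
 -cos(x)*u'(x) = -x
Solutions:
 u(x) = C1 + Integral(x/cos(x), x)


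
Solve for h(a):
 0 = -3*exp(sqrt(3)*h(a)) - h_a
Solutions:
 h(a) = sqrt(3)*(2*log(1/(C1 + 3*a)) - log(3))/6


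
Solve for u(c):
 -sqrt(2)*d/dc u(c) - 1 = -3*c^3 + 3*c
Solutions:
 u(c) = C1 + 3*sqrt(2)*c^4/8 - 3*sqrt(2)*c^2/4 - sqrt(2)*c/2


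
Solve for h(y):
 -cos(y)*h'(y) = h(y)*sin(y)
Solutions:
 h(y) = C1*cos(y)


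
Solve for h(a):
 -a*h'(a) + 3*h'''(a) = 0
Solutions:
 h(a) = C1 + Integral(C2*airyai(3^(2/3)*a/3) + C3*airybi(3^(2/3)*a/3), a)


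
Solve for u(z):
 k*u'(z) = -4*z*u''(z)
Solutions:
 u(z) = C1 + z^(1 - re(k)/4)*(C2*sin(log(z)*Abs(im(k))/4) + C3*cos(log(z)*im(k)/4))


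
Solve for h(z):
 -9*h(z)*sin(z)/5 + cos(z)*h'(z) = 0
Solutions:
 h(z) = C1/cos(z)^(9/5)


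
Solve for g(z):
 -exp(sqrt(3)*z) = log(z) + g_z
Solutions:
 g(z) = C1 - z*log(z) + z - sqrt(3)*exp(sqrt(3)*z)/3


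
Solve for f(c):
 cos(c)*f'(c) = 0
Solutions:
 f(c) = C1


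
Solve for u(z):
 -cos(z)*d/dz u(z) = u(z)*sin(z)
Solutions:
 u(z) = C1*cos(z)


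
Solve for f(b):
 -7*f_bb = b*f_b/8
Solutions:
 f(b) = C1 + C2*erf(sqrt(7)*b/28)


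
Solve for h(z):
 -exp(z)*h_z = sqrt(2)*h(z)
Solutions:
 h(z) = C1*exp(sqrt(2)*exp(-z))


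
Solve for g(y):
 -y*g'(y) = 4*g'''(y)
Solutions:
 g(y) = C1 + Integral(C2*airyai(-2^(1/3)*y/2) + C3*airybi(-2^(1/3)*y/2), y)


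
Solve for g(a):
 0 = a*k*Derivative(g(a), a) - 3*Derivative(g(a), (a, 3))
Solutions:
 g(a) = C1 + Integral(C2*airyai(3^(2/3)*a*k^(1/3)/3) + C3*airybi(3^(2/3)*a*k^(1/3)/3), a)


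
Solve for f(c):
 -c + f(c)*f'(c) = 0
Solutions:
 f(c) = -sqrt(C1 + c^2)
 f(c) = sqrt(C1 + c^2)


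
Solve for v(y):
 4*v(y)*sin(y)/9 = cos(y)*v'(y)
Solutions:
 v(y) = C1/cos(y)^(4/9)


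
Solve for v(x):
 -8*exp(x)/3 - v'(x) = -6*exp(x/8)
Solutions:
 v(x) = C1 + 48*exp(x/8) - 8*exp(x)/3


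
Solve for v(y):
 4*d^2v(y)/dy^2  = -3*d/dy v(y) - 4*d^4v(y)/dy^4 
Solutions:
 v(y) = C1 + C2*exp(-3^(1/3)*y*(-(27 + sqrt(921))^(1/3) + 4*3^(1/3)/(27 + sqrt(921))^(1/3))/12)*sin(3^(1/6)*y*((27 + sqrt(921))^(-1/3) + 3^(2/3)*(27 + sqrt(921))^(1/3)/12)) + C3*exp(-3^(1/3)*y*(-(27 + sqrt(921))^(1/3) + 4*3^(1/3)/(27 + sqrt(921))^(1/3))/12)*cos(3^(1/6)*y*((27 + sqrt(921))^(-1/3) + 3^(2/3)*(27 + sqrt(921))^(1/3)/12)) + C4*exp(3^(1/3)*y*(-(27 + sqrt(921))^(1/3) + 4*3^(1/3)/(27 + sqrt(921))^(1/3))/6)


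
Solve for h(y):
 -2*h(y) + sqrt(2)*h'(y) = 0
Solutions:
 h(y) = C1*exp(sqrt(2)*y)


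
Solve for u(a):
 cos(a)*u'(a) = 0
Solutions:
 u(a) = C1


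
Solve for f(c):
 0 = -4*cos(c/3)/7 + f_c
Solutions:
 f(c) = C1 + 12*sin(c/3)/7


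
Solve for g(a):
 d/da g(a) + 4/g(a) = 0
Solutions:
 g(a) = -sqrt(C1 - 8*a)
 g(a) = sqrt(C1 - 8*a)


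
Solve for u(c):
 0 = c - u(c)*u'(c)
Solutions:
 u(c) = -sqrt(C1 + c^2)
 u(c) = sqrt(C1 + c^2)


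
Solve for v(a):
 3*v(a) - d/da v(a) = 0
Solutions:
 v(a) = C1*exp(3*a)


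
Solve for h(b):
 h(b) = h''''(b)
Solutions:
 h(b) = C1*exp(-b) + C2*exp(b) + C3*sin(b) + C4*cos(b)


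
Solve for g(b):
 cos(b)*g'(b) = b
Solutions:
 g(b) = C1 + Integral(b/cos(b), b)


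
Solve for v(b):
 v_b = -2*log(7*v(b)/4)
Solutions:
 -Integral(1/(-log(_y) - log(7) + 2*log(2)), (_y, v(b)))/2 = C1 - b


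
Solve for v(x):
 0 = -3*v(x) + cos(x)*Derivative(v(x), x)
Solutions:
 v(x) = C1*(sin(x) + 1)^(3/2)/(sin(x) - 1)^(3/2)


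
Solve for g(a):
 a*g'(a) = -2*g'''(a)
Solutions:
 g(a) = C1 + Integral(C2*airyai(-2^(2/3)*a/2) + C3*airybi(-2^(2/3)*a/2), a)


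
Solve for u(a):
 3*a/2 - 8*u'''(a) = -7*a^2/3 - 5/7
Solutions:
 u(a) = C1 + C2*a + C3*a^2 + 7*a^5/1440 + a^4/128 + 5*a^3/336


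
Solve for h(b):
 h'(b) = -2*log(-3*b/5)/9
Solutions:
 h(b) = C1 - 2*b*log(-b)/9 + 2*b*(-log(3) + 1 + log(5))/9


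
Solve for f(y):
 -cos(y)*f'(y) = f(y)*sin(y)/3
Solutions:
 f(y) = C1*cos(y)^(1/3)


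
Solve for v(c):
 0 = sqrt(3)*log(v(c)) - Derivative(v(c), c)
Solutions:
 li(v(c)) = C1 + sqrt(3)*c


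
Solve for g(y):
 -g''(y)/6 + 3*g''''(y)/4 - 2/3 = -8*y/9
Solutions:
 g(y) = C1 + C2*y + C3*exp(-sqrt(2)*y/3) + C4*exp(sqrt(2)*y/3) + 8*y^3/9 - 2*y^2


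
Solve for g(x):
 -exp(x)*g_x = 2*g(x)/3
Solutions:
 g(x) = C1*exp(2*exp(-x)/3)


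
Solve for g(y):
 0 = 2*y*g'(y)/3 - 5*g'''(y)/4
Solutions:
 g(y) = C1 + Integral(C2*airyai(2*15^(2/3)*y/15) + C3*airybi(2*15^(2/3)*y/15), y)


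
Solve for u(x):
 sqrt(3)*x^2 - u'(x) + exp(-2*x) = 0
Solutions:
 u(x) = C1 + sqrt(3)*x^3/3 - exp(-2*x)/2


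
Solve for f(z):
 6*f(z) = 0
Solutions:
 f(z) = 0


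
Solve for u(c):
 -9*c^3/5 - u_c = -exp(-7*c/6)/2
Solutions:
 u(c) = C1 - 9*c^4/20 - 3*exp(-7*c/6)/7


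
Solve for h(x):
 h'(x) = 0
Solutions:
 h(x) = C1


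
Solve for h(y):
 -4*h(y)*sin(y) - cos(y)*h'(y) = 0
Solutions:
 h(y) = C1*cos(y)^4


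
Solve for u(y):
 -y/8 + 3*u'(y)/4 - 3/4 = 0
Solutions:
 u(y) = C1 + y^2/12 + y


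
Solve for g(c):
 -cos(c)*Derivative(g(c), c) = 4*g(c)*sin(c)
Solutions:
 g(c) = C1*cos(c)^4


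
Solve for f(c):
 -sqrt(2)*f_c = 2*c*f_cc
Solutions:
 f(c) = C1 + C2*c^(1 - sqrt(2)/2)


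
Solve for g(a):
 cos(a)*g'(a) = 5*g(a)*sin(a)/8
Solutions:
 g(a) = C1/cos(a)^(5/8)


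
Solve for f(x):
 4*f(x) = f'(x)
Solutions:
 f(x) = C1*exp(4*x)


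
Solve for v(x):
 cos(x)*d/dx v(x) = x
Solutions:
 v(x) = C1 + Integral(x/cos(x), x)


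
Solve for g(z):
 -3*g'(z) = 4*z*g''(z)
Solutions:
 g(z) = C1 + C2*z^(1/4)


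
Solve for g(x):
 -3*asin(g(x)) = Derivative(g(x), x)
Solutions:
 Integral(1/asin(_y), (_y, g(x))) = C1 - 3*x


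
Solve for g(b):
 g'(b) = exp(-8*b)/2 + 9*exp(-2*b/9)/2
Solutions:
 g(b) = C1 - exp(-8*b)/16 - 81*exp(-2*b/9)/4


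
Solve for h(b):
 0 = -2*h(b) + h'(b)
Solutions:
 h(b) = C1*exp(2*b)


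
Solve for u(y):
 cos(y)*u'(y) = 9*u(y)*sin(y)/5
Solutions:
 u(y) = C1/cos(y)^(9/5)


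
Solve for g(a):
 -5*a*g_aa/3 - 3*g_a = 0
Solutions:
 g(a) = C1 + C2/a^(4/5)


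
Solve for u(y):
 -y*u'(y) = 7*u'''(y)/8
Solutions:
 u(y) = C1 + Integral(C2*airyai(-2*7^(2/3)*y/7) + C3*airybi(-2*7^(2/3)*y/7), y)


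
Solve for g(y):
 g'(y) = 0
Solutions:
 g(y) = C1


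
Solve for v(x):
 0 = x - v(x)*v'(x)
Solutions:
 v(x) = -sqrt(C1 + x^2)
 v(x) = sqrt(C1 + x^2)


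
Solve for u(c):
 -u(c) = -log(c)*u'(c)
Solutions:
 u(c) = C1*exp(li(c))


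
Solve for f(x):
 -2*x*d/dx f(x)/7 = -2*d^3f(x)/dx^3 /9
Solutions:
 f(x) = C1 + Integral(C2*airyai(21^(2/3)*x/7) + C3*airybi(21^(2/3)*x/7), x)


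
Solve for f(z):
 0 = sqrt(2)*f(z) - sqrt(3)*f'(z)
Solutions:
 f(z) = C1*exp(sqrt(6)*z/3)


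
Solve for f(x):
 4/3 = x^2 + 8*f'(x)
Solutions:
 f(x) = C1 - x^3/24 + x/6


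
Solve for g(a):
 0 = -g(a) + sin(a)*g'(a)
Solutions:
 g(a) = C1*sqrt(cos(a) - 1)/sqrt(cos(a) + 1)


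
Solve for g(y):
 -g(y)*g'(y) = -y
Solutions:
 g(y) = -sqrt(C1 + y^2)
 g(y) = sqrt(C1 + y^2)


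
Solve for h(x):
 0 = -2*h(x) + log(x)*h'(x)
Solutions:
 h(x) = C1*exp(2*li(x))


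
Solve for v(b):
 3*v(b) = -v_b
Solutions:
 v(b) = C1*exp(-3*b)


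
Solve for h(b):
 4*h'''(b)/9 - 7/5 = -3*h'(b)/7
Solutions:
 h(b) = C1 + C2*sin(3*sqrt(21)*b/14) + C3*cos(3*sqrt(21)*b/14) + 49*b/15


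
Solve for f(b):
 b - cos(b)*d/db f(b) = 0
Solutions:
 f(b) = C1 + Integral(b/cos(b), b)


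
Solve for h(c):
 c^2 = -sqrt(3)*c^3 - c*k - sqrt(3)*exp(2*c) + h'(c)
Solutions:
 h(c) = C1 + sqrt(3)*c^4/4 + c^3/3 + c^2*k/2 + sqrt(3)*exp(2*c)/2


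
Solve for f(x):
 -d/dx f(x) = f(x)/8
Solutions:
 f(x) = C1*exp(-x/8)


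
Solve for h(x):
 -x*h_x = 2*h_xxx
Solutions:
 h(x) = C1 + Integral(C2*airyai(-2^(2/3)*x/2) + C3*airybi(-2^(2/3)*x/2), x)


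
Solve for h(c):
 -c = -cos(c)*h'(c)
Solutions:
 h(c) = C1 + Integral(c/cos(c), c)


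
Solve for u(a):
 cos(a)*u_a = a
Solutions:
 u(a) = C1 + Integral(a/cos(a), a)


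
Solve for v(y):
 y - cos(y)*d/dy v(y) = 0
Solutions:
 v(y) = C1 + Integral(y/cos(y), y)


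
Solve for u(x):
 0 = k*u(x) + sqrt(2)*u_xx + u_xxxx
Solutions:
 u(x) = C1*exp(-2^(3/4)*x*sqrt(-sqrt(1 - 2*k) - 1)/2) + C2*exp(2^(3/4)*x*sqrt(-sqrt(1 - 2*k) - 1)/2) + C3*exp(-2^(3/4)*x*sqrt(sqrt(1 - 2*k) - 1)/2) + C4*exp(2^(3/4)*x*sqrt(sqrt(1 - 2*k) - 1)/2)


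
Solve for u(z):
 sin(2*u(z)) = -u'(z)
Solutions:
 u(z) = pi - acos((-C1 - exp(4*z))/(C1 - exp(4*z)))/2
 u(z) = acos((-C1 - exp(4*z))/(C1 - exp(4*z)))/2


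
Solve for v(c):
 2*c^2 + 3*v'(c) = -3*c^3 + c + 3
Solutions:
 v(c) = C1 - c^4/4 - 2*c^3/9 + c^2/6 + c


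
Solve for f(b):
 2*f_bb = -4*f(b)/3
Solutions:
 f(b) = C1*sin(sqrt(6)*b/3) + C2*cos(sqrt(6)*b/3)


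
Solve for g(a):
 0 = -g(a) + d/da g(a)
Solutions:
 g(a) = C1*exp(a)


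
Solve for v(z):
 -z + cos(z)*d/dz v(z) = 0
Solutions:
 v(z) = C1 + Integral(z/cos(z), z)


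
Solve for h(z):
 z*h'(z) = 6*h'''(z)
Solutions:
 h(z) = C1 + Integral(C2*airyai(6^(2/3)*z/6) + C3*airybi(6^(2/3)*z/6), z)


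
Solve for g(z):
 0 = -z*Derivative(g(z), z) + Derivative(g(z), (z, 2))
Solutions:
 g(z) = C1 + C2*erfi(sqrt(2)*z/2)


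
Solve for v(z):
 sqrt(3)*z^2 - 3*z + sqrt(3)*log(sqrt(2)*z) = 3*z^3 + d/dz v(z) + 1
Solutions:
 v(z) = C1 - 3*z^4/4 + sqrt(3)*z^3/3 - 3*z^2/2 + sqrt(3)*z*log(z) - sqrt(3)*z - z + sqrt(3)*z*log(2)/2


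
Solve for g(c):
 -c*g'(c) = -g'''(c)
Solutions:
 g(c) = C1 + Integral(C2*airyai(c) + C3*airybi(c), c)


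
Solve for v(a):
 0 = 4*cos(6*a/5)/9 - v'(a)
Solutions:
 v(a) = C1 + 10*sin(6*a/5)/27


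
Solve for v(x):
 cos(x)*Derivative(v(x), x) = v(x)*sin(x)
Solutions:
 v(x) = C1/cos(x)


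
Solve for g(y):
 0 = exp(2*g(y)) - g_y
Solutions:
 g(y) = log(-sqrt(-1/(C1 + y))) - log(2)/2
 g(y) = log(-1/(C1 + y))/2 - log(2)/2


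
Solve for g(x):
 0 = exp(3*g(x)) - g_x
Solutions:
 g(x) = log(-1/(C1 + 3*x))/3
 g(x) = log((-1/(C1 + x))^(1/3)*(-3^(2/3) - 3*3^(1/6)*I)/6)
 g(x) = log((-1/(C1 + x))^(1/3)*(-3^(2/3) + 3*3^(1/6)*I)/6)


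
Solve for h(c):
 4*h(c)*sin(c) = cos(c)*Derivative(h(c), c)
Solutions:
 h(c) = C1/cos(c)^4


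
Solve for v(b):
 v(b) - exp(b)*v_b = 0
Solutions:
 v(b) = C1*exp(-exp(-b))


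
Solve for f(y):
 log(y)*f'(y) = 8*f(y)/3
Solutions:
 f(y) = C1*exp(8*li(y)/3)


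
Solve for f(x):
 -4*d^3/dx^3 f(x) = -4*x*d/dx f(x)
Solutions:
 f(x) = C1 + Integral(C2*airyai(x) + C3*airybi(x), x)


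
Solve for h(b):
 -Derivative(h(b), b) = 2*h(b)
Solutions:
 h(b) = C1*exp(-2*b)


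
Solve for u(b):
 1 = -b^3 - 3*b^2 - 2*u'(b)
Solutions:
 u(b) = C1 - b^4/8 - b^3/2 - b/2


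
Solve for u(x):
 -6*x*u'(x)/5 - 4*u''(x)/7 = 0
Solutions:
 u(x) = C1 + C2*erf(sqrt(105)*x/10)


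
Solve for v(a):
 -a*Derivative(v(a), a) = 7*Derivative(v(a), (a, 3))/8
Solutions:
 v(a) = C1 + Integral(C2*airyai(-2*7^(2/3)*a/7) + C3*airybi(-2*7^(2/3)*a/7), a)


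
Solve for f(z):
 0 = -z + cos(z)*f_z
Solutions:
 f(z) = C1 + Integral(z/cos(z), z)


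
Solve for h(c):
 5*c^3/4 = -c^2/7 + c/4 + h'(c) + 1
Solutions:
 h(c) = C1 + 5*c^4/16 + c^3/21 - c^2/8 - c


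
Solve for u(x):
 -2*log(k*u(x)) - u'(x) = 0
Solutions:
 li(k*u(x))/k = C1 - 2*x


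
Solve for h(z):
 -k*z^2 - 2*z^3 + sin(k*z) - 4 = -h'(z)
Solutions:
 h(z) = C1 + k*z^3/3 + z^4/2 + 4*z + cos(k*z)/k


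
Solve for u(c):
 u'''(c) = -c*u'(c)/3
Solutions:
 u(c) = C1 + Integral(C2*airyai(-3^(2/3)*c/3) + C3*airybi(-3^(2/3)*c/3), c)


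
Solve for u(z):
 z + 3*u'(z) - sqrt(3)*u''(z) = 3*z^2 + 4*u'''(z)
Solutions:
 u(z) = C1 + C2*exp(z*(-sqrt(3) + sqrt(51))/8) + C3*exp(-z*(sqrt(3) + sqrt(51))/8) + z^3/3 - z^2/6 + sqrt(3)*z^2/3 - sqrt(3)*z/9 + 10*z/3


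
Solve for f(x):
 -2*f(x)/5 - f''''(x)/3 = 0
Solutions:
 f(x) = (C1*sin(10^(3/4)*3^(1/4)*x/10) + C2*cos(10^(3/4)*3^(1/4)*x/10))*exp(-10^(3/4)*3^(1/4)*x/10) + (C3*sin(10^(3/4)*3^(1/4)*x/10) + C4*cos(10^(3/4)*3^(1/4)*x/10))*exp(10^(3/4)*3^(1/4)*x/10)


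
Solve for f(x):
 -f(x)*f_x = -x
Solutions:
 f(x) = -sqrt(C1 + x^2)
 f(x) = sqrt(C1 + x^2)


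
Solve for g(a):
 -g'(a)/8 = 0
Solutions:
 g(a) = C1


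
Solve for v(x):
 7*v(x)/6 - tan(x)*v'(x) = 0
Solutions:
 v(x) = C1*sin(x)^(7/6)


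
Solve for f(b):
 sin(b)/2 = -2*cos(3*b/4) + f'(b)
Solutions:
 f(b) = C1 + 8*sin(3*b/4)/3 - cos(b)/2


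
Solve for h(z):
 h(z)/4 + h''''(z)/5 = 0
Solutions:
 h(z) = (C1*sin(5^(1/4)*z/2) + C2*cos(5^(1/4)*z/2))*exp(-5^(1/4)*z/2) + (C3*sin(5^(1/4)*z/2) + C4*cos(5^(1/4)*z/2))*exp(5^(1/4)*z/2)


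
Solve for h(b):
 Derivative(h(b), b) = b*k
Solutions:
 h(b) = C1 + b^2*k/2


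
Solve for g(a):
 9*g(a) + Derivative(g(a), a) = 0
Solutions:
 g(a) = C1*exp(-9*a)


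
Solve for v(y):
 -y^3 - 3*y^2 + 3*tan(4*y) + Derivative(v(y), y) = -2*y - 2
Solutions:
 v(y) = C1 + y^4/4 + y^3 - y^2 - 2*y + 3*log(cos(4*y))/4


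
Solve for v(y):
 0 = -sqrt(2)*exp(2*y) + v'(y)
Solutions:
 v(y) = C1 + sqrt(2)*exp(2*y)/2


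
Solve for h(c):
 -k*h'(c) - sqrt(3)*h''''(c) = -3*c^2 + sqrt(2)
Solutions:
 h(c) = C1 + C2*exp(3^(5/6)*c*(-k)^(1/3)/3) + C3*exp(c*(-k)^(1/3)*(-3^(5/6) + 3*3^(1/3)*I)/6) + C4*exp(-c*(-k)^(1/3)*(3^(5/6) + 3*3^(1/3)*I)/6) + c^3/k - sqrt(2)*c/k


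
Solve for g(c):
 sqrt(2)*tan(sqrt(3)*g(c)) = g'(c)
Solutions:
 g(c) = sqrt(3)*(pi - asin(C1*exp(sqrt(6)*c)))/3
 g(c) = sqrt(3)*asin(C1*exp(sqrt(6)*c))/3


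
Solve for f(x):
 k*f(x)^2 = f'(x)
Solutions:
 f(x) = -1/(C1 + k*x)


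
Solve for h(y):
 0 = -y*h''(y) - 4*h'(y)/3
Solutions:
 h(y) = C1 + C2/y^(1/3)


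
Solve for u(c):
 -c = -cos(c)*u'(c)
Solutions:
 u(c) = C1 + Integral(c/cos(c), c)


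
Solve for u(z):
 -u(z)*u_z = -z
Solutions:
 u(z) = -sqrt(C1 + z^2)
 u(z) = sqrt(C1 + z^2)


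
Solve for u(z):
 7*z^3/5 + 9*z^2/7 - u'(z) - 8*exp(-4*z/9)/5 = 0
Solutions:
 u(z) = C1 + 7*z^4/20 + 3*z^3/7 + 18*exp(-4*z/9)/5


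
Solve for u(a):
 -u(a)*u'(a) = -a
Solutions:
 u(a) = -sqrt(C1 + a^2)
 u(a) = sqrt(C1 + a^2)


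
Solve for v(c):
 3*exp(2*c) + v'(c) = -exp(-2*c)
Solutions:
 v(c) = C1 - 3*exp(2*c)/2 + exp(-2*c)/2


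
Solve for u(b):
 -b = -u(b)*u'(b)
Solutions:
 u(b) = -sqrt(C1 + b^2)
 u(b) = sqrt(C1 + b^2)


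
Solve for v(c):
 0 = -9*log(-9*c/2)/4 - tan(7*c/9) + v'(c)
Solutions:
 v(c) = C1 + 9*c*log(-c)/4 - 9*c/4 - 9*c*log(2)/4 + 9*c*log(3)/2 - 9*log(cos(7*c/9))/7


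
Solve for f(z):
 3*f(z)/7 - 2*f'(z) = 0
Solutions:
 f(z) = C1*exp(3*z/14)


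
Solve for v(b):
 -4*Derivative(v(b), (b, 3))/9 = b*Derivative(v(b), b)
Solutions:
 v(b) = C1 + Integral(C2*airyai(-2^(1/3)*3^(2/3)*b/2) + C3*airybi(-2^(1/3)*3^(2/3)*b/2), b)


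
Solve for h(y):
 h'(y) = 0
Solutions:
 h(y) = C1


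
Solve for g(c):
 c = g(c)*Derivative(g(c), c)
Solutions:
 g(c) = -sqrt(C1 + c^2)
 g(c) = sqrt(C1 + c^2)


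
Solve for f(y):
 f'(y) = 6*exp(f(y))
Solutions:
 f(y) = log(-1/(C1 + 6*y))


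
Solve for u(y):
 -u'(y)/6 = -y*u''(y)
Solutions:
 u(y) = C1 + C2*y^(7/6)


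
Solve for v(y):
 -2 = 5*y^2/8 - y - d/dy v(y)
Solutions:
 v(y) = C1 + 5*y^3/24 - y^2/2 + 2*y


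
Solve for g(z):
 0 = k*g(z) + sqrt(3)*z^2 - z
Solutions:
 g(z) = z*(-sqrt(3)*z + 1)/k


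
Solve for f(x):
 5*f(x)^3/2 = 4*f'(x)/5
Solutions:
 f(x) = -2*sqrt(-1/(C1 + 25*x))
 f(x) = 2*sqrt(-1/(C1 + 25*x))


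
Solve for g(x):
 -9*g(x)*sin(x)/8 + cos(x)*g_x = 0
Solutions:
 g(x) = C1/cos(x)^(9/8)


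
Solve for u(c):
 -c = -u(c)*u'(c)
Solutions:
 u(c) = -sqrt(C1 + c^2)
 u(c) = sqrt(C1 + c^2)


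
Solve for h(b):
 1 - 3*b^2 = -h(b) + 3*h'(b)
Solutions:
 h(b) = C1*exp(b/3) + 3*b^2 + 18*b + 53


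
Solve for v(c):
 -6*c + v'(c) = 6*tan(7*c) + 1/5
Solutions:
 v(c) = C1 + 3*c^2 + c/5 - 6*log(cos(7*c))/7


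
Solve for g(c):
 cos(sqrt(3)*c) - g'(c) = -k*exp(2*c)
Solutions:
 g(c) = C1 + k*exp(2*c)/2 + sqrt(3)*sin(sqrt(3)*c)/3


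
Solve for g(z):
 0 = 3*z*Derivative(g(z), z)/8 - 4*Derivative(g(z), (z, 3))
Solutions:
 g(z) = C1 + Integral(C2*airyai(6^(1/3)*z/4) + C3*airybi(6^(1/3)*z/4), z)


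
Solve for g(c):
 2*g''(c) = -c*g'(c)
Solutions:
 g(c) = C1 + C2*erf(c/2)


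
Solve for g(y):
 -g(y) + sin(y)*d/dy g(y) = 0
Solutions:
 g(y) = C1*sqrt(cos(y) - 1)/sqrt(cos(y) + 1)


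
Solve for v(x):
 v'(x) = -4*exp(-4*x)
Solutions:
 v(x) = C1 + exp(-4*x)


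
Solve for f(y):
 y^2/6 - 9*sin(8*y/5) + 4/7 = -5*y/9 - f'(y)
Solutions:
 f(y) = C1 - y^3/18 - 5*y^2/18 - 4*y/7 - 45*cos(8*y/5)/8


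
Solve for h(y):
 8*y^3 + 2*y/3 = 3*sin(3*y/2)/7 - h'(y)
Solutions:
 h(y) = C1 - 2*y^4 - y^2/3 - 2*cos(3*y/2)/7


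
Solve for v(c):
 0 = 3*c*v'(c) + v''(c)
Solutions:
 v(c) = C1 + C2*erf(sqrt(6)*c/2)


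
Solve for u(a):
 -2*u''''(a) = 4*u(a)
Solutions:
 u(a) = (C1*sin(2^(3/4)*a/2) + C2*cos(2^(3/4)*a/2))*exp(-2^(3/4)*a/2) + (C3*sin(2^(3/4)*a/2) + C4*cos(2^(3/4)*a/2))*exp(2^(3/4)*a/2)


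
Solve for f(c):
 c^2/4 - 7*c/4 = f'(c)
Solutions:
 f(c) = C1 + c^3/12 - 7*c^2/8


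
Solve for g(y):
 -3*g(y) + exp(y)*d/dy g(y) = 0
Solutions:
 g(y) = C1*exp(-3*exp(-y))


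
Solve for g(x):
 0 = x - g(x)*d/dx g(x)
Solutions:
 g(x) = -sqrt(C1 + x^2)
 g(x) = sqrt(C1 + x^2)


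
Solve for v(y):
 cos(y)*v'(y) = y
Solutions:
 v(y) = C1 + Integral(y/cos(y), y)


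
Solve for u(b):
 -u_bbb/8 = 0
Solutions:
 u(b) = C1 + C2*b + C3*b^2


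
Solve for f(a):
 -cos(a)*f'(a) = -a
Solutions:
 f(a) = C1 + Integral(a/cos(a), a)


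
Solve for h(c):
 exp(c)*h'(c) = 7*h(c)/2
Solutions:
 h(c) = C1*exp(-7*exp(-c)/2)


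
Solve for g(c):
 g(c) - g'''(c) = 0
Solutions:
 g(c) = C3*exp(c) + (C1*sin(sqrt(3)*c/2) + C2*cos(sqrt(3)*c/2))*exp(-c/2)


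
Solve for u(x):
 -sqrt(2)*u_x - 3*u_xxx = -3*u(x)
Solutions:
 u(x) = C1*exp(-x*(-2*2^(5/6)/(27 + sqrt(8*sqrt(2) + 729))^(1/3) + 2^(2/3)*(27 + sqrt(8*sqrt(2) + 729))^(1/3))/12)*sin(sqrt(3)*x*(2*2^(5/6)/(27 + sqrt(8*sqrt(2) + 729))^(1/3) + 2^(2/3)*(27 + sqrt(8*sqrt(2) + 729))^(1/3))/12) + C2*exp(-x*(-2*2^(5/6)/(27 + sqrt(8*sqrt(2) + 729))^(1/3) + 2^(2/3)*(27 + sqrt(8*sqrt(2) + 729))^(1/3))/12)*cos(sqrt(3)*x*(2*2^(5/6)/(27 + sqrt(8*sqrt(2) + 729))^(1/3) + 2^(2/3)*(27 + sqrt(8*sqrt(2) + 729))^(1/3))/12) + C3*exp(x*(-2*2^(5/6)/(27 + sqrt(8*sqrt(2) + 729))^(1/3) + 2^(2/3)*(27 + sqrt(8*sqrt(2) + 729))^(1/3))/6)


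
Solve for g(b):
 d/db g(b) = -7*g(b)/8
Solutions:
 g(b) = C1*exp(-7*b/8)


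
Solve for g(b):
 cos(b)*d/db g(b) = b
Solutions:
 g(b) = C1 + Integral(b/cos(b), b)


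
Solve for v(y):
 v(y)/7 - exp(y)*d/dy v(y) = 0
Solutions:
 v(y) = C1*exp(-exp(-y)/7)


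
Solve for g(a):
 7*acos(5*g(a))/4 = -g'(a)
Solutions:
 Integral(1/acos(5*_y), (_y, g(a))) = C1 - 7*a/4


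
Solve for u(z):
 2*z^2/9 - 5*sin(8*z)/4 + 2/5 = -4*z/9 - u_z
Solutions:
 u(z) = C1 - 2*z^3/27 - 2*z^2/9 - 2*z/5 - 5*cos(8*z)/32


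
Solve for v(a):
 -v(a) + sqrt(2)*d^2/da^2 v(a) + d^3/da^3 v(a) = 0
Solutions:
 v(a) = C1*exp(-a*(4*2^(1/3)/(-4*sqrt(2) + sqrt(-32 + (27 - 4*sqrt(2))^2) + 27)^(1/3) + 2^(2/3)*(-4*sqrt(2) + sqrt(-32 + (27 - 4*sqrt(2))^2) + 27)^(1/3) + 4*sqrt(2))/12)*sin(2^(1/3)*sqrt(3)*a*(-2^(1/3)*(-4*sqrt(2) + sqrt(-32 + 729*(-1 + 4*sqrt(2)/27)^2) + 27)^(1/3) + 4/(-4*sqrt(2) + sqrt(-32 + 729*(-1 + 4*sqrt(2)/27)^2) + 27)^(1/3))/12) + C2*exp(-a*(4*2^(1/3)/(-4*sqrt(2) + sqrt(-32 + (27 - 4*sqrt(2))^2) + 27)^(1/3) + 2^(2/3)*(-4*sqrt(2) + sqrt(-32 + (27 - 4*sqrt(2))^2) + 27)^(1/3) + 4*sqrt(2))/12)*cos(2^(1/3)*sqrt(3)*a*(-2^(1/3)*(-4*sqrt(2) + sqrt(-32 + 729*(-1 + 4*sqrt(2)/27)^2) + 27)^(1/3) + 4/(-4*sqrt(2) + sqrt(-32 + 729*(-1 + 4*sqrt(2)/27)^2) + 27)^(1/3))/12) + C3*exp(a*(-2*sqrt(2) + 4*2^(1/3)/(-4*sqrt(2) + sqrt(-32 + (27 - 4*sqrt(2))^2) + 27)^(1/3) + 2^(2/3)*(-4*sqrt(2) + sqrt(-32 + (27 - 4*sqrt(2))^2) + 27)^(1/3))/6)
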